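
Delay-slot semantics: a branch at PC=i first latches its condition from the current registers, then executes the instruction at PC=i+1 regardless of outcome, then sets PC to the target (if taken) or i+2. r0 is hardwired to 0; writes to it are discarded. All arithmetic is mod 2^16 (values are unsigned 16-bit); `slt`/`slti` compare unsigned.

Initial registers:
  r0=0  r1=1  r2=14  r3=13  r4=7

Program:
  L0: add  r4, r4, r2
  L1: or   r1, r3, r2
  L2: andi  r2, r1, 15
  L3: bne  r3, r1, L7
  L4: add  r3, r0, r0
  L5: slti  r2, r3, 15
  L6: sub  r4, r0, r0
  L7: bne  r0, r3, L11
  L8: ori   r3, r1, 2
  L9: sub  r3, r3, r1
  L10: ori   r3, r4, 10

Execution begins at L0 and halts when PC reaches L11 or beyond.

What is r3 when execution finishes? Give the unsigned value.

[0] add  r4, r4, r2  →  {r0:0, r1:1, r2:14, r3:13, r4:21}
[1] or   r1, r3, r2  →  {r0:0, r1:15, r2:14, r3:13, r4:21}
[2] andi  r2, r1, 15  →  {r0:0, r1:15, r2:15, r3:13, r4:21}
[3] bne  r3, r1, L7  →  {r0:0, r1:15, r2:15, r3:13, r4:21}  ⟨branch taken⟩
[4] add  r3, r0, r0  →  {r0:0, r1:15, r2:15, r3:0, r4:21}
[7] bne  r0, r3, L11  →  {r0:0, r1:15, r2:15, r3:0, r4:21}  ⟨branch fallthrough⟩
[8] ori   r3, r1, 2  →  {r0:0, r1:15, r2:15, r3:15, r4:21}
[9] sub  r3, r3, r1  →  {r0:0, r1:15, r2:15, r3:0, r4:21}
[10] ori   r3, r4, 10  →  {r0:0, r1:15, r2:15, r3:31, r4:21}

31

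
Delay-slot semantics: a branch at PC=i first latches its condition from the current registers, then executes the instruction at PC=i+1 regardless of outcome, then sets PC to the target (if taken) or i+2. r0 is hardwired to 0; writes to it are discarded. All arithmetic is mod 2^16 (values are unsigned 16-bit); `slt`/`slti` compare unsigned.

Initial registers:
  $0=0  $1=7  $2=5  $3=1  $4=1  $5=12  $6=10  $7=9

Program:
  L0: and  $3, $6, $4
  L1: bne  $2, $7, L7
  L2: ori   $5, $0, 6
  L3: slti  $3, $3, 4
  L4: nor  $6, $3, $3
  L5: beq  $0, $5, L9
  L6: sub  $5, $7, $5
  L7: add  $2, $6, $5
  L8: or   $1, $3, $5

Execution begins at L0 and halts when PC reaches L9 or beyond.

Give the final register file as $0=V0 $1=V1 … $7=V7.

$0=0 $1=6 $2=16 $3=0 $4=1 $5=6 $6=10 $7=9

[0] and  $3, $6, $4  →  {$0:0, $1:7, $2:5, $3:0, $4:1, $5:12, $6:10, $7:9}
[1] bne  $2, $7, L7  →  {$0:0, $1:7, $2:5, $3:0, $4:1, $5:12, $6:10, $7:9}  ⟨branch taken⟩
[2] ori   $5, $0, 6  →  {$0:0, $1:7, $2:5, $3:0, $4:1, $5:6, $6:10, $7:9}
[7] add  $2, $6, $5  →  {$0:0, $1:7, $2:16, $3:0, $4:1, $5:6, $6:10, $7:9}
[8] or   $1, $3, $5  →  {$0:0, $1:6, $2:16, $3:0, $4:1, $5:6, $6:10, $7:9}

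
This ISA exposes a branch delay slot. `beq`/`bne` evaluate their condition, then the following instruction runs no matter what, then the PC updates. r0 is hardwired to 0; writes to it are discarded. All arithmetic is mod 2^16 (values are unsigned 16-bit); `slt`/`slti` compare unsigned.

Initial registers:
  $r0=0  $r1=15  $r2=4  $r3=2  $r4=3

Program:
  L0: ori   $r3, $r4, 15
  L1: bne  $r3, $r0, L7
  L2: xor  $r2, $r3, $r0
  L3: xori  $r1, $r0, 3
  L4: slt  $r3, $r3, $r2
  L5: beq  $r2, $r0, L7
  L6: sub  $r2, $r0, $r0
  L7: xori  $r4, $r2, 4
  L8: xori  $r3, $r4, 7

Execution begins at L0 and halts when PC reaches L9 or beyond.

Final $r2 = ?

15

PC=0  ori   $r3, $r4, 15     | $r0=0 $r1=15 $r2=4 $r3=15 $r4=3
PC=1  bne  $r3, $r0, L7      | $r0=0 $r1=15 $r2=4 $r3=15 $r4=3  [TAKEN]
PC=2  xor  $r2, $r3, $r0     | $r0=0 $r1=15 $r2=15 $r3=15 $r4=3
PC=7  xori  $r4, $r2, 4      | $r0=0 $r1=15 $r2=15 $r3=15 $r4=11
PC=8  xori  $r3, $r4, 7      | $r0=0 $r1=15 $r2=15 $r3=12 $r4=11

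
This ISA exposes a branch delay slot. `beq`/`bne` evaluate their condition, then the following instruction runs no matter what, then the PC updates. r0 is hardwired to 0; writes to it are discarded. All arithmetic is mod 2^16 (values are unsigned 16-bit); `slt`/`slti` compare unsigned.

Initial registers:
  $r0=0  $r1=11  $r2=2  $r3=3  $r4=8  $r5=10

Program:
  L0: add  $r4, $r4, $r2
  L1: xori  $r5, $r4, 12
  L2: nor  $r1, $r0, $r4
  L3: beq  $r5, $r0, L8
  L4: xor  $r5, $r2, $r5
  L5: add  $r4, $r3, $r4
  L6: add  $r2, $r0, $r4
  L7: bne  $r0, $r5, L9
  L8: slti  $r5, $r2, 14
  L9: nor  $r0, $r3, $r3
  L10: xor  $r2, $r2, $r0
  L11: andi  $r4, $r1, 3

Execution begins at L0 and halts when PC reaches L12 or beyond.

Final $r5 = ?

1

PC=0  add  $r4, $r4, $r2     | $r0=0 $r1=11 $r2=2 $r3=3 $r4=10 $r5=10
PC=1  xori  $r5, $r4, 12     | $r0=0 $r1=11 $r2=2 $r3=3 $r4=10 $r5=6
PC=2  nor  $r1, $r0, $r4     | $r0=0 $r1=65525 $r2=2 $r3=3 $r4=10 $r5=6
PC=3  beq  $r5, $r0, L8      | $r0=0 $r1=65525 $r2=2 $r3=3 $r4=10 $r5=6  [not taken]
PC=4  xor  $r5, $r2, $r5     | $r0=0 $r1=65525 $r2=2 $r3=3 $r4=10 $r5=4
PC=5  add  $r4, $r3, $r4     | $r0=0 $r1=65525 $r2=2 $r3=3 $r4=13 $r5=4
PC=6  add  $r2, $r0, $r4     | $r0=0 $r1=65525 $r2=13 $r3=3 $r4=13 $r5=4
PC=7  bne  $r0, $r5, L9      | $r0=0 $r1=65525 $r2=13 $r3=3 $r4=13 $r5=4  [TAKEN]
PC=8  slti  $r5, $r2, 14     | $r0=0 $r1=65525 $r2=13 $r3=3 $r4=13 $r5=1
PC=9  nor  $r0, $r3, $r3     | $r0=0 $r1=65525 $r2=13 $r3=3 $r4=13 $r5=1
PC=10 xor  $r2, $r2, $r0     | $r0=0 $r1=65525 $r2=13 $r3=3 $r4=13 $r5=1
PC=11 andi  $r4, $r1, 3      | $r0=0 $r1=65525 $r2=13 $r3=3 $r4=1 $r5=1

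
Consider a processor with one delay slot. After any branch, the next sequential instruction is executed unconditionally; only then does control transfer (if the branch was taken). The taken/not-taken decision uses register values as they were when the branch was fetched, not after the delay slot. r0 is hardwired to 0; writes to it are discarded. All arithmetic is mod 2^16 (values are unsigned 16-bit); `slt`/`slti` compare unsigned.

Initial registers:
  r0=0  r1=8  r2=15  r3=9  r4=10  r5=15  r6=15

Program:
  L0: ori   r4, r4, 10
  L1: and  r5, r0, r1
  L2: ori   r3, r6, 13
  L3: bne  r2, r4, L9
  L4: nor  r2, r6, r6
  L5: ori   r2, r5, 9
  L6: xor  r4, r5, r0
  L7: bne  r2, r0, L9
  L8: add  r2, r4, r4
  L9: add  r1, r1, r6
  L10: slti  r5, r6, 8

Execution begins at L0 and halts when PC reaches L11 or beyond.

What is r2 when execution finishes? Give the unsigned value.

65520

  step pc=0: ori   r4, r4, 10  regs=(0,8,15,9,10,15,15)
  step pc=1: and  r5, r0, r1  regs=(0,8,15,9,10,0,15)
  step pc=2: ori   r3, r6, 13  regs=(0,8,15,15,10,0,15)
  step pc=3: bne  r2, r4, L9  cond=T  regs=(0,8,15,15,10,0,15)
  step pc=4: nor  r2, r6, r6  regs=(0,8,65520,15,10,0,15)
  step pc=9: add  r1, r1, r6  regs=(0,23,65520,15,10,0,15)
  step pc=10: slti  r5, r6, 8  regs=(0,23,65520,15,10,0,15)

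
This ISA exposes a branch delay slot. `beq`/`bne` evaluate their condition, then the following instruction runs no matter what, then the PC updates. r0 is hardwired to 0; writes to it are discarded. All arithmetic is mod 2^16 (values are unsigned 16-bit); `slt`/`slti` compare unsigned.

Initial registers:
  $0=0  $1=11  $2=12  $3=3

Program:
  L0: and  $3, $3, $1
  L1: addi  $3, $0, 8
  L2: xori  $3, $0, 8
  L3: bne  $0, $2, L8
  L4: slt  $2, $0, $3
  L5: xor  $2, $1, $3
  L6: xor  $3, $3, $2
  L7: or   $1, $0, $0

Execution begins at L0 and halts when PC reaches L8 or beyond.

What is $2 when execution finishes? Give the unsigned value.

[0] and  $3, $3, $1  →  {$0:0, $1:11, $2:12, $3:3}
[1] addi  $3, $0, 8  →  {$0:0, $1:11, $2:12, $3:8}
[2] xori  $3, $0, 8  →  {$0:0, $1:11, $2:12, $3:8}
[3] bne  $0, $2, L8  →  {$0:0, $1:11, $2:12, $3:8}  ⟨branch taken⟩
[4] slt  $2, $0, $3  →  {$0:0, $1:11, $2:1, $3:8}

1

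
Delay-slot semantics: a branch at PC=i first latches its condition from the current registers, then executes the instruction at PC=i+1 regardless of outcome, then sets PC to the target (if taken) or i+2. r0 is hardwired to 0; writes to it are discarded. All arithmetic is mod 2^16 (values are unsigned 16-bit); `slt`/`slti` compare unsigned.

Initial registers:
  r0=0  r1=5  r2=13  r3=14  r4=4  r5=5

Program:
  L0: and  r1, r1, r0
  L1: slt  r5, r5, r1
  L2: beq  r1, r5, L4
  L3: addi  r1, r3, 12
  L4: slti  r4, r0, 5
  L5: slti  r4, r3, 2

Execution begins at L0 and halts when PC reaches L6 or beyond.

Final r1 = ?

  step pc=0: and  r1, r1, r0  regs=(0,0,13,14,4,5)
  step pc=1: slt  r5, r5, r1  regs=(0,0,13,14,4,0)
  step pc=2: beq  r1, r5, L4  cond=T  regs=(0,0,13,14,4,0)
  step pc=3: addi  r1, r3, 12  regs=(0,26,13,14,4,0)
  step pc=4: slti  r4, r0, 5  regs=(0,26,13,14,1,0)
  step pc=5: slti  r4, r3, 2  regs=(0,26,13,14,0,0)

26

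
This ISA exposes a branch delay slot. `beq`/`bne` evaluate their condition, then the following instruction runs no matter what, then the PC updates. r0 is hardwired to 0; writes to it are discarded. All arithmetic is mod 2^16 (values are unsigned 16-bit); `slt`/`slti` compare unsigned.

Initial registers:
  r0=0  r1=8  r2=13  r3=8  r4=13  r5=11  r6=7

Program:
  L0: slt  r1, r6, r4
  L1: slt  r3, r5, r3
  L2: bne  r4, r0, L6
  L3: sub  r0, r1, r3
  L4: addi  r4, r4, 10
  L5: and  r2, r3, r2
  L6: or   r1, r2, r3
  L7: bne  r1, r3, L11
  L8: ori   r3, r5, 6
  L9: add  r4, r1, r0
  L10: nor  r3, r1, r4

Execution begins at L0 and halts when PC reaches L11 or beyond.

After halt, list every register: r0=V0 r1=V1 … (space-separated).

r0=0 r1=13 r2=13 r3=15 r4=13 r5=11 r6=7

PC=0  slt  r1, r6, r4        | r0=0 r1=1 r2=13 r3=8 r4=13 r5=11 r6=7
PC=1  slt  r3, r5, r3        | r0=0 r1=1 r2=13 r3=0 r4=13 r5=11 r6=7
PC=2  bne  r4, r0, L6        | r0=0 r1=1 r2=13 r3=0 r4=13 r5=11 r6=7  [TAKEN]
PC=3  sub  r0, r1, r3        | r0=0 r1=1 r2=13 r3=0 r4=13 r5=11 r6=7
PC=6  or   r1, r2, r3        | r0=0 r1=13 r2=13 r3=0 r4=13 r5=11 r6=7
PC=7  bne  r1, r3, L11       | r0=0 r1=13 r2=13 r3=0 r4=13 r5=11 r6=7  [TAKEN]
PC=8  ori   r3, r5, 6        | r0=0 r1=13 r2=13 r3=15 r4=13 r5=11 r6=7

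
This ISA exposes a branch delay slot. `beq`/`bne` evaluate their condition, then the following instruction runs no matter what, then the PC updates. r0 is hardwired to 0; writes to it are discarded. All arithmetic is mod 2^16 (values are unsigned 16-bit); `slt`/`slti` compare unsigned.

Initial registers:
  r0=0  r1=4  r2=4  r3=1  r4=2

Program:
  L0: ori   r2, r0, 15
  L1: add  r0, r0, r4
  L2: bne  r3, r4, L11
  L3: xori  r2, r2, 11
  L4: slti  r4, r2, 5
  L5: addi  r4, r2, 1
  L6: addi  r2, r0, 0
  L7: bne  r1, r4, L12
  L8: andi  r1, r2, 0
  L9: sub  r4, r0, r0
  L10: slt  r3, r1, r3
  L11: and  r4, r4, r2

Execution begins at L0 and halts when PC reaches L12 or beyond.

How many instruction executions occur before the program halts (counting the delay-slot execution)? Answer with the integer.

5

#0 ori   r2, r0, 15 ; 0/4/15/1/2
#1 add  r0, r0, r4 ; 0/4/15/1/2
#2 bne  r3, r4, L11 ; 0/4/15/1/2 ; →target
#3 xori  r2, r2, 11 ; 0/4/4/1/2
#11 and  r4, r4, r2 ; 0/4/4/1/0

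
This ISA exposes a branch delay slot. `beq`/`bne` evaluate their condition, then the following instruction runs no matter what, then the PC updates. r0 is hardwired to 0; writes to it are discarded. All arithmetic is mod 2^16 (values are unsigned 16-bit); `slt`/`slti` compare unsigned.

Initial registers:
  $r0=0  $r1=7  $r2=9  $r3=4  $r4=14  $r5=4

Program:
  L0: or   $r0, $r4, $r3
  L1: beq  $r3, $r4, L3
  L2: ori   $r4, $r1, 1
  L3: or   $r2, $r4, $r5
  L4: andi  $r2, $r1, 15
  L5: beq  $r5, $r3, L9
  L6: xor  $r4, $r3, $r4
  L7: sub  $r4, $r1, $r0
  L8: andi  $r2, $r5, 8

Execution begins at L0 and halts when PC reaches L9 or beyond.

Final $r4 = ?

[0] or   $r0, $r4, $r3  →  {$r0:0, $r1:7, $r2:9, $r3:4, $r4:14, $r5:4}
[1] beq  $r3, $r4, L3  →  {$r0:0, $r1:7, $r2:9, $r3:4, $r4:14, $r5:4}  ⟨branch fallthrough⟩
[2] ori   $r4, $r1, 1  →  {$r0:0, $r1:7, $r2:9, $r3:4, $r4:7, $r5:4}
[3] or   $r2, $r4, $r5  →  {$r0:0, $r1:7, $r2:7, $r3:4, $r4:7, $r5:4}
[4] andi  $r2, $r1, 15  →  {$r0:0, $r1:7, $r2:7, $r3:4, $r4:7, $r5:4}
[5] beq  $r5, $r3, L9  →  {$r0:0, $r1:7, $r2:7, $r3:4, $r4:7, $r5:4}  ⟨branch taken⟩
[6] xor  $r4, $r3, $r4  →  {$r0:0, $r1:7, $r2:7, $r3:4, $r4:3, $r5:4}

3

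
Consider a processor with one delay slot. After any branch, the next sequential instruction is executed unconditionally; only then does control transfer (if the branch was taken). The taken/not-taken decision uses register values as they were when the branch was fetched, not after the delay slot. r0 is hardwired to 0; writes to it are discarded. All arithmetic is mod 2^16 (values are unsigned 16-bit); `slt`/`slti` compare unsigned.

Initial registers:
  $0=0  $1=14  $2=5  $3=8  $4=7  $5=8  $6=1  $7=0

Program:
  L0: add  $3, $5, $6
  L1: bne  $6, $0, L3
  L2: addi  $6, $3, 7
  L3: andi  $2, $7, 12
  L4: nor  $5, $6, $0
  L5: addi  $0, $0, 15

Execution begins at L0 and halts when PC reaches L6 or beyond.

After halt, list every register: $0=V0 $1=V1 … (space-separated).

[0] add  $3, $5, $6  →  {$0:0, $1:14, $2:5, $3:9, $4:7, $5:8, $6:1, $7:0}
[1] bne  $6, $0, L3  →  {$0:0, $1:14, $2:5, $3:9, $4:7, $5:8, $6:1, $7:0}  ⟨branch taken⟩
[2] addi  $6, $3, 7  →  {$0:0, $1:14, $2:5, $3:9, $4:7, $5:8, $6:16, $7:0}
[3] andi  $2, $7, 12  →  {$0:0, $1:14, $2:0, $3:9, $4:7, $5:8, $6:16, $7:0}
[4] nor  $5, $6, $0  →  {$0:0, $1:14, $2:0, $3:9, $4:7, $5:65519, $6:16, $7:0}
[5] addi  $0, $0, 15  →  {$0:0, $1:14, $2:0, $3:9, $4:7, $5:65519, $6:16, $7:0}

$0=0 $1=14 $2=0 $3=9 $4=7 $5=65519 $6=16 $7=0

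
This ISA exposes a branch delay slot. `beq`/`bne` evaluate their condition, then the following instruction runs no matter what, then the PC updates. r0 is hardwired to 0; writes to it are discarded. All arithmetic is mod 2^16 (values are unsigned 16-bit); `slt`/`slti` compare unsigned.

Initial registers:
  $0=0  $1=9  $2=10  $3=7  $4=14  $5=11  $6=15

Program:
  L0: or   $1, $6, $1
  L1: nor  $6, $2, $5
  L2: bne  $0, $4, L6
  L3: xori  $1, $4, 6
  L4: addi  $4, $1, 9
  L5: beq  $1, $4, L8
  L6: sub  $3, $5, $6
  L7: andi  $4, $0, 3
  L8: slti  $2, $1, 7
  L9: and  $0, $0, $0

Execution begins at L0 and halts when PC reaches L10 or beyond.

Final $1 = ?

8

PC=0  or   $1, $6, $1        | $0=0 $1=15 $2=10 $3=7 $4=14 $5=11 $6=15
PC=1  nor  $6, $2, $5        | $0=0 $1=15 $2=10 $3=7 $4=14 $5=11 $6=65524
PC=2  bne  $0, $4, L6        | $0=0 $1=15 $2=10 $3=7 $4=14 $5=11 $6=65524  [TAKEN]
PC=3  xori  $1, $4, 6        | $0=0 $1=8 $2=10 $3=7 $4=14 $5=11 $6=65524
PC=6  sub  $3, $5, $6        | $0=0 $1=8 $2=10 $3=23 $4=14 $5=11 $6=65524
PC=7  andi  $4, $0, 3        | $0=0 $1=8 $2=10 $3=23 $4=0 $5=11 $6=65524
PC=8  slti  $2, $1, 7        | $0=0 $1=8 $2=0 $3=23 $4=0 $5=11 $6=65524
PC=9  and  $0, $0, $0        | $0=0 $1=8 $2=0 $3=23 $4=0 $5=11 $6=65524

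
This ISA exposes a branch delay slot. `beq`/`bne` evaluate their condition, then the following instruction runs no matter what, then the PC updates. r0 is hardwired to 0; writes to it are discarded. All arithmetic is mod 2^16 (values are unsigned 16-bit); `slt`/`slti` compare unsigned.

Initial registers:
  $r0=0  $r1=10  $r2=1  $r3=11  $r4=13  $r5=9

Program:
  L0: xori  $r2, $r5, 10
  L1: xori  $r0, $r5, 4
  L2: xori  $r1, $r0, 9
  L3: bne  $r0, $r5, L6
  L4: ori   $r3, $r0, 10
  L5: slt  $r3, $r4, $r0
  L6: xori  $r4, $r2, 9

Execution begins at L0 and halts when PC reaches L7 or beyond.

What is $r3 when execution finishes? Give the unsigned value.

10

[0] xori  $r2, $r5, 10  →  {$r0:0, $r1:10, $r2:3, $r3:11, $r4:13, $r5:9}
[1] xori  $r0, $r5, 4  →  {$r0:0, $r1:10, $r2:3, $r3:11, $r4:13, $r5:9}
[2] xori  $r1, $r0, 9  →  {$r0:0, $r1:9, $r2:3, $r3:11, $r4:13, $r5:9}
[3] bne  $r0, $r5, L6  →  {$r0:0, $r1:9, $r2:3, $r3:11, $r4:13, $r5:9}  ⟨branch taken⟩
[4] ori   $r3, $r0, 10  →  {$r0:0, $r1:9, $r2:3, $r3:10, $r4:13, $r5:9}
[6] xori  $r4, $r2, 9  →  {$r0:0, $r1:9, $r2:3, $r3:10, $r4:10, $r5:9}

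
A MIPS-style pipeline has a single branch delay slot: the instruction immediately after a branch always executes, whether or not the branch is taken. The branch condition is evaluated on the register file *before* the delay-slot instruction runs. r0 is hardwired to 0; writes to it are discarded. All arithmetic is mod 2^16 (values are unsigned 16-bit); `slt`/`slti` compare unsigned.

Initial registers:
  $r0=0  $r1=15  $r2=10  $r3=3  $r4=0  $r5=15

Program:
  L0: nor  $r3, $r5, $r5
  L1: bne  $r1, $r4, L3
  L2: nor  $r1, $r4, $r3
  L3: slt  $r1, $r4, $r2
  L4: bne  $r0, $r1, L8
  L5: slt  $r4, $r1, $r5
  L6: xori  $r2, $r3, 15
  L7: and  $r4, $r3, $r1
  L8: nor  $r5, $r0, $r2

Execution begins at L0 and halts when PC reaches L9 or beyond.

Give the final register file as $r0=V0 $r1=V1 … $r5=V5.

$r0=0 $r1=1 $r2=10 $r3=65520 $r4=1 $r5=65525

PC=0  nor  $r3, $r5, $r5     | $r0=0 $r1=15 $r2=10 $r3=65520 $r4=0 $r5=15
PC=1  bne  $r1, $r4, L3      | $r0=0 $r1=15 $r2=10 $r3=65520 $r4=0 $r5=15  [TAKEN]
PC=2  nor  $r1, $r4, $r3     | $r0=0 $r1=15 $r2=10 $r3=65520 $r4=0 $r5=15
PC=3  slt  $r1, $r4, $r2     | $r0=0 $r1=1 $r2=10 $r3=65520 $r4=0 $r5=15
PC=4  bne  $r0, $r1, L8      | $r0=0 $r1=1 $r2=10 $r3=65520 $r4=0 $r5=15  [TAKEN]
PC=5  slt  $r4, $r1, $r5     | $r0=0 $r1=1 $r2=10 $r3=65520 $r4=1 $r5=15
PC=8  nor  $r5, $r0, $r2     | $r0=0 $r1=1 $r2=10 $r3=65520 $r4=1 $r5=65525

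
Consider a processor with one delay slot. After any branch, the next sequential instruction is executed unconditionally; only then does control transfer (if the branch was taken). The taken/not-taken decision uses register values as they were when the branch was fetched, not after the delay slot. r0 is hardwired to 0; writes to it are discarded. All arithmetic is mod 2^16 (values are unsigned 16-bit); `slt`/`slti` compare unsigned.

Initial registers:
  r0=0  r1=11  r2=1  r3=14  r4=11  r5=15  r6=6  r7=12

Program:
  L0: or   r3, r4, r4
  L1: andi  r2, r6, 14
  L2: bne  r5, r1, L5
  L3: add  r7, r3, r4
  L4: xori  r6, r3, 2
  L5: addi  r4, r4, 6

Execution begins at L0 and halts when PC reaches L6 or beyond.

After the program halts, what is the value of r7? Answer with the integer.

#0 or   r3, r4, r4 ; 0/11/1/11/11/15/6/12
#1 andi  r2, r6, 14 ; 0/11/6/11/11/15/6/12
#2 bne  r5, r1, L5 ; 0/11/6/11/11/15/6/12 ; →target
#3 add  r7, r3, r4 ; 0/11/6/11/11/15/6/22
#5 addi  r4, r4, 6 ; 0/11/6/11/17/15/6/22

22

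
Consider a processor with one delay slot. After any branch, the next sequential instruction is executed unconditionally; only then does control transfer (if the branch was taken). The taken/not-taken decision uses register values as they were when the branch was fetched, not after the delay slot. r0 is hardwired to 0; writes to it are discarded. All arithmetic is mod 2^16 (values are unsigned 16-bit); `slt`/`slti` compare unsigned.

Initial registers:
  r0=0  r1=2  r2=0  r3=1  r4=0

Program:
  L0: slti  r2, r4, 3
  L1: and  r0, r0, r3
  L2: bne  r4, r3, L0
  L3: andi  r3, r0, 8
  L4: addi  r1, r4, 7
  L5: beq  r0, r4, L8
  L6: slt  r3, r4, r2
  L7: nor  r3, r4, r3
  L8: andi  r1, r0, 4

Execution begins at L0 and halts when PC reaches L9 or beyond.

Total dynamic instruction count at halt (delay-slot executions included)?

PC=0  slti  r2, r4, 3        | r0=0 r1=2 r2=1 r3=1 r4=0
PC=1  and  r0, r0, r3        | r0=0 r1=2 r2=1 r3=1 r4=0
PC=2  bne  r4, r3, L0        | r0=0 r1=2 r2=1 r3=1 r4=0  [TAKEN]
PC=3  andi  r3, r0, 8        | r0=0 r1=2 r2=1 r3=0 r4=0
PC=0  slti  r2, r4, 3        | r0=0 r1=2 r2=1 r3=0 r4=0
PC=1  and  r0, r0, r3        | r0=0 r1=2 r2=1 r3=0 r4=0
PC=2  bne  r4, r3, L0        | r0=0 r1=2 r2=1 r3=0 r4=0  [not taken]
PC=3  andi  r3, r0, 8        | r0=0 r1=2 r2=1 r3=0 r4=0
PC=4  addi  r1, r4, 7        | r0=0 r1=7 r2=1 r3=0 r4=0
PC=5  beq  r0, r4, L8        | r0=0 r1=7 r2=1 r3=0 r4=0  [TAKEN]
PC=6  slt  r3, r4, r2        | r0=0 r1=7 r2=1 r3=1 r4=0
PC=8  andi  r1, r0, 4        | r0=0 r1=0 r2=1 r3=1 r4=0

12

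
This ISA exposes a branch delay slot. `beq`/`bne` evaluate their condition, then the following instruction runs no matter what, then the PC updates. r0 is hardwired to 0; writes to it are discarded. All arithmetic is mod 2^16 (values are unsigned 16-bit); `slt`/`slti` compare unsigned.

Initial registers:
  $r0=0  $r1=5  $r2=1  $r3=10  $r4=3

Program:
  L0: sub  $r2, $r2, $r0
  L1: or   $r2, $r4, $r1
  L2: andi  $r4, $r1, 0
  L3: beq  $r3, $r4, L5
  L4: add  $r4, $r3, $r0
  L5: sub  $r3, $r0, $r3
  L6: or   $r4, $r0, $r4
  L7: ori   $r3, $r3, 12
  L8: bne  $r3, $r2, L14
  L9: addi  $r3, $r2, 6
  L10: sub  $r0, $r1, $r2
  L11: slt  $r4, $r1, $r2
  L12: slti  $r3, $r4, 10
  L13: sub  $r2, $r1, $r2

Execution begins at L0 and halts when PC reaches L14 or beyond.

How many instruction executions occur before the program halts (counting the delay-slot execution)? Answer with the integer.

10

#0 sub  $r2, $r2, $r0 ; 0/5/1/10/3
#1 or   $r2, $r4, $r1 ; 0/5/7/10/3
#2 andi  $r4, $r1, 0 ; 0/5/7/10/0
#3 beq  $r3, $r4, L5 ; 0/5/7/10/0 ; →fallthru
#4 add  $r4, $r3, $r0 ; 0/5/7/10/10
#5 sub  $r3, $r0, $r3 ; 0/5/7/65526/10
#6 or   $r4, $r0, $r4 ; 0/5/7/65526/10
#7 ori   $r3, $r3, 12 ; 0/5/7/65534/10
#8 bne  $r3, $r2, L14 ; 0/5/7/65534/10 ; →target
#9 addi  $r3, $r2, 6 ; 0/5/7/13/10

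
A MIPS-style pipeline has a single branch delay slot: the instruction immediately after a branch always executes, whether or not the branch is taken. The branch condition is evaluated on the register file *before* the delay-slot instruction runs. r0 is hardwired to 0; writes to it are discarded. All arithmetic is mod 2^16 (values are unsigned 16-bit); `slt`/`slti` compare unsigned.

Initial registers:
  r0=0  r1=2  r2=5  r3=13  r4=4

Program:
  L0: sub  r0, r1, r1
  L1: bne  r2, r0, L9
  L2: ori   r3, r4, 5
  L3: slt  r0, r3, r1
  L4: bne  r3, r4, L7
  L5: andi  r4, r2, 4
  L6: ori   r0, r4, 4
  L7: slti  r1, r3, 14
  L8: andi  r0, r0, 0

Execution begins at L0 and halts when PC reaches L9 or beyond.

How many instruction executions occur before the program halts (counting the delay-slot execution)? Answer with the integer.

#0 sub  r0, r1, r1 ; 0/2/5/13/4
#1 bne  r2, r0, L9 ; 0/2/5/13/4 ; →target
#2 ori   r3, r4, 5 ; 0/2/5/5/4

3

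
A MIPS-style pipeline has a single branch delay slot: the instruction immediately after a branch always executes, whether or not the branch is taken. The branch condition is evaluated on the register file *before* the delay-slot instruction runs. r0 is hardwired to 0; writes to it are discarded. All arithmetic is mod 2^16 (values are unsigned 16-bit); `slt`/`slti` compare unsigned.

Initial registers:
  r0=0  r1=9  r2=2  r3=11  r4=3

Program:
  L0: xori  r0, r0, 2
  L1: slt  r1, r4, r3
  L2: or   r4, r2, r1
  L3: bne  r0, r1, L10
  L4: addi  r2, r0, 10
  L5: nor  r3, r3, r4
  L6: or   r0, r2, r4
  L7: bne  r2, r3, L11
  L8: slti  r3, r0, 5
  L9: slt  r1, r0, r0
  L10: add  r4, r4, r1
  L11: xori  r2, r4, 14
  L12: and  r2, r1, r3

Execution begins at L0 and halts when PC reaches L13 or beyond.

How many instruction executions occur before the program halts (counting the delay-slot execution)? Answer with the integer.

8

  step pc=0: xori  r0, r0, 2  regs=(0,9,2,11,3)
  step pc=1: slt  r1, r4, r3  regs=(0,1,2,11,3)
  step pc=2: or   r4, r2, r1  regs=(0,1,2,11,3)
  step pc=3: bne  r0, r1, L10  cond=T  regs=(0,1,2,11,3)
  step pc=4: addi  r2, r0, 10  regs=(0,1,10,11,3)
  step pc=10: add  r4, r4, r1  regs=(0,1,10,11,4)
  step pc=11: xori  r2, r4, 14  regs=(0,1,10,11,4)
  step pc=12: and  r2, r1, r3  regs=(0,1,1,11,4)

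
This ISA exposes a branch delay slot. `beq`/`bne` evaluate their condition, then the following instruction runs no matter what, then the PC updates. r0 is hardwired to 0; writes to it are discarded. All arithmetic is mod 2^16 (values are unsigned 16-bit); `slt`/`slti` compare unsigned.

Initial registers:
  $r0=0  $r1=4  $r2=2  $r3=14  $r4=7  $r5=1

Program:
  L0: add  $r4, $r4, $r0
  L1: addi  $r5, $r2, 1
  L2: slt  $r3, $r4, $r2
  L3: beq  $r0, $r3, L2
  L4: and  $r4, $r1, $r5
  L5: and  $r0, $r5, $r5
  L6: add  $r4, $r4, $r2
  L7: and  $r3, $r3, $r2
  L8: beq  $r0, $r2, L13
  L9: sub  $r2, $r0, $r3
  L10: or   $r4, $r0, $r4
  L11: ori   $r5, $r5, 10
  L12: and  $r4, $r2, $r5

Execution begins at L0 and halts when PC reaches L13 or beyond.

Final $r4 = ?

0

PC=0  add  $r4, $r4, $r0     | $r0=0 $r1=4 $r2=2 $r3=14 $r4=7 $r5=1
PC=1  addi  $r5, $r2, 1      | $r0=0 $r1=4 $r2=2 $r3=14 $r4=7 $r5=3
PC=2  slt  $r3, $r4, $r2     | $r0=0 $r1=4 $r2=2 $r3=0 $r4=7 $r5=3
PC=3  beq  $r0, $r3, L2      | $r0=0 $r1=4 $r2=2 $r3=0 $r4=7 $r5=3  [TAKEN]
PC=4  and  $r4, $r1, $r5     | $r0=0 $r1=4 $r2=2 $r3=0 $r4=0 $r5=3
PC=2  slt  $r3, $r4, $r2     | $r0=0 $r1=4 $r2=2 $r3=1 $r4=0 $r5=3
PC=3  beq  $r0, $r3, L2      | $r0=0 $r1=4 $r2=2 $r3=1 $r4=0 $r5=3  [not taken]
PC=4  and  $r4, $r1, $r5     | $r0=0 $r1=4 $r2=2 $r3=1 $r4=0 $r5=3
PC=5  and  $r0, $r5, $r5     | $r0=0 $r1=4 $r2=2 $r3=1 $r4=0 $r5=3
PC=6  add  $r4, $r4, $r2     | $r0=0 $r1=4 $r2=2 $r3=1 $r4=2 $r5=3
PC=7  and  $r3, $r3, $r2     | $r0=0 $r1=4 $r2=2 $r3=0 $r4=2 $r5=3
PC=8  beq  $r0, $r2, L13     | $r0=0 $r1=4 $r2=2 $r3=0 $r4=2 $r5=3  [not taken]
PC=9  sub  $r2, $r0, $r3     | $r0=0 $r1=4 $r2=0 $r3=0 $r4=2 $r5=3
PC=10 or   $r4, $r0, $r4     | $r0=0 $r1=4 $r2=0 $r3=0 $r4=2 $r5=3
PC=11 ori   $r5, $r5, 10     | $r0=0 $r1=4 $r2=0 $r3=0 $r4=2 $r5=11
PC=12 and  $r4, $r2, $r5     | $r0=0 $r1=4 $r2=0 $r3=0 $r4=0 $r5=11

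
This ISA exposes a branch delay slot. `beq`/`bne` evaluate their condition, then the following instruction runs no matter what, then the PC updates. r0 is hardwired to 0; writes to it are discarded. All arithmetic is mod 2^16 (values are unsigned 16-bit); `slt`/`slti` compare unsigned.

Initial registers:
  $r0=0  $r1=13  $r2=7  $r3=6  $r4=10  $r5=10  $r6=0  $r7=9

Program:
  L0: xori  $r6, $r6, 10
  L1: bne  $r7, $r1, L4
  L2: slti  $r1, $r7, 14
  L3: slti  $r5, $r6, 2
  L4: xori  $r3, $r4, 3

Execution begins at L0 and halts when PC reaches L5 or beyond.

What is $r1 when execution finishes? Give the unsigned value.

[0] xori  $r6, $r6, 10  →  {$r0:0, $r1:13, $r2:7, $r3:6, $r4:10, $r5:10, $r6:10, $r7:9}
[1] bne  $r7, $r1, L4  →  {$r0:0, $r1:13, $r2:7, $r3:6, $r4:10, $r5:10, $r6:10, $r7:9}  ⟨branch taken⟩
[2] slti  $r1, $r7, 14  →  {$r0:0, $r1:1, $r2:7, $r3:6, $r4:10, $r5:10, $r6:10, $r7:9}
[4] xori  $r3, $r4, 3  →  {$r0:0, $r1:1, $r2:7, $r3:9, $r4:10, $r5:10, $r6:10, $r7:9}

1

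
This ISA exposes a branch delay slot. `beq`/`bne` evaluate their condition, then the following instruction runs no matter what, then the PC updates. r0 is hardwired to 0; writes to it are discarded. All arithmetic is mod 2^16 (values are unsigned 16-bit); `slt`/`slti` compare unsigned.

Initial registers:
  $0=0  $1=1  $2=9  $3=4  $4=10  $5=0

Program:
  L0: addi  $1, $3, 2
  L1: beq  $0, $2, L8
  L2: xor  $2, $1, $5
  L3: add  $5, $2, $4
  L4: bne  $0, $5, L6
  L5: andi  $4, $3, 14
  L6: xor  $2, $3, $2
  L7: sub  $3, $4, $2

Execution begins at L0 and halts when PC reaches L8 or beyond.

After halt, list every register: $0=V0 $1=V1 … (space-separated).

$0=0 $1=6 $2=2 $3=2 $4=4 $5=16

#0 addi  $1, $3, 2 ; 0/6/9/4/10/0
#1 beq  $0, $2, L8 ; 0/6/9/4/10/0 ; →fallthru
#2 xor  $2, $1, $5 ; 0/6/6/4/10/0
#3 add  $5, $2, $4 ; 0/6/6/4/10/16
#4 bne  $0, $5, L6 ; 0/6/6/4/10/16 ; →target
#5 andi  $4, $3, 14 ; 0/6/6/4/4/16
#6 xor  $2, $3, $2 ; 0/6/2/4/4/16
#7 sub  $3, $4, $2 ; 0/6/2/2/4/16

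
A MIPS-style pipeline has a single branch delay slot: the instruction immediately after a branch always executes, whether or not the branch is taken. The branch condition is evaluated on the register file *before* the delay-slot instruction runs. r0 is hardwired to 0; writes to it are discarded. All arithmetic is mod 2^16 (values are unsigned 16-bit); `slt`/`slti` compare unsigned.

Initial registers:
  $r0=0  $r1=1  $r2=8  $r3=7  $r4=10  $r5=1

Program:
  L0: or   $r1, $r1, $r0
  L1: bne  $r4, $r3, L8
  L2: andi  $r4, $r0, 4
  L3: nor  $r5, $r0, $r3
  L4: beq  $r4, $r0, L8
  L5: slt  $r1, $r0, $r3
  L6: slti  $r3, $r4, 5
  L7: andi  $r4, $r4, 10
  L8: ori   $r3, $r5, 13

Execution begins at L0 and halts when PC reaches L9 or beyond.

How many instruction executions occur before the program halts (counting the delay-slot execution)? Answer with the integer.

4

[0] or   $r1, $r1, $r0  →  {$r0:0, $r1:1, $r2:8, $r3:7, $r4:10, $r5:1}
[1] bne  $r4, $r3, L8  →  {$r0:0, $r1:1, $r2:8, $r3:7, $r4:10, $r5:1}  ⟨branch taken⟩
[2] andi  $r4, $r0, 4  →  {$r0:0, $r1:1, $r2:8, $r3:7, $r4:0, $r5:1}
[8] ori   $r3, $r5, 13  →  {$r0:0, $r1:1, $r2:8, $r3:13, $r4:0, $r5:1}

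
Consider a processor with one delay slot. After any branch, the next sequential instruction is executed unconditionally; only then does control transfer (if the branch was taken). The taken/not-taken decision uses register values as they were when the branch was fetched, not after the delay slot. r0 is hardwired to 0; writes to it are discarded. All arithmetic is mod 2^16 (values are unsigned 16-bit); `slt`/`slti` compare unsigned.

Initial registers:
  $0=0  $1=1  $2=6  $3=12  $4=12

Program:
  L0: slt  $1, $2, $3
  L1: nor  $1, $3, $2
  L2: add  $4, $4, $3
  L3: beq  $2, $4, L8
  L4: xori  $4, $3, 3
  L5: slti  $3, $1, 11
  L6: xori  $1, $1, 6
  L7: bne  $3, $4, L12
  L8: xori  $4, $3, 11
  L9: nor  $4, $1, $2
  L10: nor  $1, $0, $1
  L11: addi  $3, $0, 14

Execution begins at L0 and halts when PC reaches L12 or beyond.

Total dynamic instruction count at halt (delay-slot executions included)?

  step pc=0: slt  $1, $2, $3  regs=(0,1,6,12,12)
  step pc=1: nor  $1, $3, $2  regs=(0,65521,6,12,12)
  step pc=2: add  $4, $4, $3  regs=(0,65521,6,12,24)
  step pc=3: beq  $2, $4, L8  cond=F  regs=(0,65521,6,12,24)
  step pc=4: xori  $4, $3, 3  regs=(0,65521,6,12,15)
  step pc=5: slti  $3, $1, 11  regs=(0,65521,6,0,15)
  step pc=6: xori  $1, $1, 6  regs=(0,65527,6,0,15)
  step pc=7: bne  $3, $4, L12  cond=T  regs=(0,65527,6,0,15)
  step pc=8: xori  $4, $3, 11  regs=(0,65527,6,0,11)

9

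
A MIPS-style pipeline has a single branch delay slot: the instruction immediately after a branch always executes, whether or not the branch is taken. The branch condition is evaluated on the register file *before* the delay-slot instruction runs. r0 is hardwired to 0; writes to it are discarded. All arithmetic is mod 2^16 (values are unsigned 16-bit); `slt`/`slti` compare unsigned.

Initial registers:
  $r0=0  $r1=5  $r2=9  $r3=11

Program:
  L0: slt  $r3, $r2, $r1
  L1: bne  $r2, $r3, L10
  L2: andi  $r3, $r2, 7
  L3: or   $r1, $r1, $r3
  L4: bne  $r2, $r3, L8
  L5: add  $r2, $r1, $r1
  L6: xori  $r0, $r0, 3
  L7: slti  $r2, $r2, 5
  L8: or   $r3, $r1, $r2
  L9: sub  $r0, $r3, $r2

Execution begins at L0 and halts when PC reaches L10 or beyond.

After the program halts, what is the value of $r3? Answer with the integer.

1

#0 slt  $r3, $r2, $r1 ; 0/5/9/0
#1 bne  $r2, $r3, L10 ; 0/5/9/0 ; →target
#2 andi  $r3, $r2, 7 ; 0/5/9/1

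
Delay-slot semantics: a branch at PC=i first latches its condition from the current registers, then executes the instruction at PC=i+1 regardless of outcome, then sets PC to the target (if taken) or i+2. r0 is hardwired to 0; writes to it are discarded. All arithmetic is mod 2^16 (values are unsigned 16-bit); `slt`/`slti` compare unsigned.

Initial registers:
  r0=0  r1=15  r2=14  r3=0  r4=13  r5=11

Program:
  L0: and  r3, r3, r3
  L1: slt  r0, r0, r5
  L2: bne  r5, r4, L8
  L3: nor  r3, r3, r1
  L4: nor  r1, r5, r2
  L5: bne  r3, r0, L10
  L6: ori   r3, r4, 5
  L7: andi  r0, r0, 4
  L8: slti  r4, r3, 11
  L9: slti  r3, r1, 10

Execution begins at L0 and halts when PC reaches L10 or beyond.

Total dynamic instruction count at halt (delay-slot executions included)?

6

PC=0  and  r3, r3, r3        | r0=0 r1=15 r2=14 r3=0 r4=13 r5=11
PC=1  slt  r0, r0, r5        | r0=0 r1=15 r2=14 r3=0 r4=13 r5=11
PC=2  bne  r5, r4, L8        | r0=0 r1=15 r2=14 r3=0 r4=13 r5=11  [TAKEN]
PC=3  nor  r3, r3, r1        | r0=0 r1=15 r2=14 r3=65520 r4=13 r5=11
PC=8  slti  r4, r3, 11       | r0=0 r1=15 r2=14 r3=65520 r4=0 r5=11
PC=9  slti  r3, r1, 10       | r0=0 r1=15 r2=14 r3=0 r4=0 r5=11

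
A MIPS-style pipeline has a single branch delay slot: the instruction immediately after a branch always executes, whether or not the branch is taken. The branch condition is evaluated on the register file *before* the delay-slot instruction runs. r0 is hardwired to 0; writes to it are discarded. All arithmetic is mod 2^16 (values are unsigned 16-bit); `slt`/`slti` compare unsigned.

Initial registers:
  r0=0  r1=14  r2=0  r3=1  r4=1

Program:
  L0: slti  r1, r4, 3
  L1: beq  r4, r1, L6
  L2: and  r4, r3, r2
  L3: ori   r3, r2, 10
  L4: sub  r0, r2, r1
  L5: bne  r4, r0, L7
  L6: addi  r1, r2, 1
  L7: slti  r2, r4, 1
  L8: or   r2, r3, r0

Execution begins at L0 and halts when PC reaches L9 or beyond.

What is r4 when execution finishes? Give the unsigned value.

PC=0  slti  r1, r4, 3        | r0=0 r1=1 r2=0 r3=1 r4=1
PC=1  beq  r4, r1, L6        | r0=0 r1=1 r2=0 r3=1 r4=1  [TAKEN]
PC=2  and  r4, r3, r2        | r0=0 r1=1 r2=0 r3=1 r4=0
PC=6  addi  r1, r2, 1        | r0=0 r1=1 r2=0 r3=1 r4=0
PC=7  slti  r2, r4, 1        | r0=0 r1=1 r2=1 r3=1 r4=0
PC=8  or   r2, r3, r0        | r0=0 r1=1 r2=1 r3=1 r4=0

0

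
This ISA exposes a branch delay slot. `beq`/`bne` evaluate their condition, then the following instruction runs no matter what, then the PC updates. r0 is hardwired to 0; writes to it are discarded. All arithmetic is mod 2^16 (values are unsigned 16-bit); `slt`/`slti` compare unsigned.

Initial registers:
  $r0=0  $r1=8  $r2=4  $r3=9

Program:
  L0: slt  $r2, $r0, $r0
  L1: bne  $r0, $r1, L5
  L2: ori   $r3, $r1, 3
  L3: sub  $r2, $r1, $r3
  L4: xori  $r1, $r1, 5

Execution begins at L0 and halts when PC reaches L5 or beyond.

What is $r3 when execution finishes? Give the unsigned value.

11

[0] slt  $r2, $r0, $r0  →  {$r0:0, $r1:8, $r2:0, $r3:9}
[1] bne  $r0, $r1, L5  →  {$r0:0, $r1:8, $r2:0, $r3:9}  ⟨branch taken⟩
[2] ori   $r3, $r1, 3  →  {$r0:0, $r1:8, $r2:0, $r3:11}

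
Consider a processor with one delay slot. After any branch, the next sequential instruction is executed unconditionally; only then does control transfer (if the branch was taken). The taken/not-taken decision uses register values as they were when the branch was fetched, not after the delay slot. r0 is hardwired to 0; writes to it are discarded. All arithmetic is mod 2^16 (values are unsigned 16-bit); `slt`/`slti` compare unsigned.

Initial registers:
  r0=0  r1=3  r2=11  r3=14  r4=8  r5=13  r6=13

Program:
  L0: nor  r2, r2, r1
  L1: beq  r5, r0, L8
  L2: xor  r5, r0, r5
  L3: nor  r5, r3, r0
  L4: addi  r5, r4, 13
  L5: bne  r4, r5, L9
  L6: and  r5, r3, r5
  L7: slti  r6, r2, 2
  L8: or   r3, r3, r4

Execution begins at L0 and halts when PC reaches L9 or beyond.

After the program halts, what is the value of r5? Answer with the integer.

4

  step pc=0: nor  r2, r2, r1  regs=(0,3,65524,14,8,13,13)
  step pc=1: beq  r5, r0, L8  cond=F  regs=(0,3,65524,14,8,13,13)
  step pc=2: xor  r5, r0, r5  regs=(0,3,65524,14,8,13,13)
  step pc=3: nor  r5, r3, r0  regs=(0,3,65524,14,8,65521,13)
  step pc=4: addi  r5, r4, 13  regs=(0,3,65524,14,8,21,13)
  step pc=5: bne  r4, r5, L9  cond=T  regs=(0,3,65524,14,8,21,13)
  step pc=6: and  r5, r3, r5  regs=(0,3,65524,14,8,4,13)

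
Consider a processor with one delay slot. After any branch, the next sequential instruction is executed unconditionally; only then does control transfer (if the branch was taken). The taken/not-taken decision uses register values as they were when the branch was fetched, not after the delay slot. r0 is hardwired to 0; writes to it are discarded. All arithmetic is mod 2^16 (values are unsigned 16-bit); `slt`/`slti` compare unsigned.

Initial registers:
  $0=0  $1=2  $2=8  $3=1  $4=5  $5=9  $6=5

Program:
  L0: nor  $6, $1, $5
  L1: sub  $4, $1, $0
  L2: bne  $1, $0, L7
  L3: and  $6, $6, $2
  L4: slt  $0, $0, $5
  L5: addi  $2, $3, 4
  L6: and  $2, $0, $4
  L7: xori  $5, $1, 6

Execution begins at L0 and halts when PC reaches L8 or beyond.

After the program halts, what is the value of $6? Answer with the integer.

0

[0] nor  $6, $1, $5  →  {$0:0, $1:2, $2:8, $3:1, $4:5, $5:9, $6:65524}
[1] sub  $4, $1, $0  →  {$0:0, $1:2, $2:8, $3:1, $4:2, $5:9, $6:65524}
[2] bne  $1, $0, L7  →  {$0:0, $1:2, $2:8, $3:1, $4:2, $5:9, $6:65524}  ⟨branch taken⟩
[3] and  $6, $6, $2  →  {$0:0, $1:2, $2:8, $3:1, $4:2, $5:9, $6:0}
[7] xori  $5, $1, 6  →  {$0:0, $1:2, $2:8, $3:1, $4:2, $5:4, $6:0}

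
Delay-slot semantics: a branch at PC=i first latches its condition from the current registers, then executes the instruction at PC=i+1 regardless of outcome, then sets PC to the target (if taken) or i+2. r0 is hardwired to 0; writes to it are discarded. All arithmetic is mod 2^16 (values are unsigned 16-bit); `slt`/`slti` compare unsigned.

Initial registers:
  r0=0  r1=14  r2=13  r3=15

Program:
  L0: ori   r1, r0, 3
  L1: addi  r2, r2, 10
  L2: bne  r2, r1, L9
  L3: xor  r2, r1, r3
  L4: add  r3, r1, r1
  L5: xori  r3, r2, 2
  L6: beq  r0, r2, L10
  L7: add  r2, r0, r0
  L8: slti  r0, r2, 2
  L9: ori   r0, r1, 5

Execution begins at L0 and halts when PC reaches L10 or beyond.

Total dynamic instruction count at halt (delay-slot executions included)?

PC=0  ori   r1, r0, 3        | r0=0 r1=3 r2=13 r3=15
PC=1  addi  r2, r2, 10       | r0=0 r1=3 r2=23 r3=15
PC=2  bne  r2, r1, L9        | r0=0 r1=3 r2=23 r3=15  [TAKEN]
PC=3  xor  r2, r1, r3        | r0=0 r1=3 r2=12 r3=15
PC=9  ori   r0, r1, 5        | r0=0 r1=3 r2=12 r3=15

5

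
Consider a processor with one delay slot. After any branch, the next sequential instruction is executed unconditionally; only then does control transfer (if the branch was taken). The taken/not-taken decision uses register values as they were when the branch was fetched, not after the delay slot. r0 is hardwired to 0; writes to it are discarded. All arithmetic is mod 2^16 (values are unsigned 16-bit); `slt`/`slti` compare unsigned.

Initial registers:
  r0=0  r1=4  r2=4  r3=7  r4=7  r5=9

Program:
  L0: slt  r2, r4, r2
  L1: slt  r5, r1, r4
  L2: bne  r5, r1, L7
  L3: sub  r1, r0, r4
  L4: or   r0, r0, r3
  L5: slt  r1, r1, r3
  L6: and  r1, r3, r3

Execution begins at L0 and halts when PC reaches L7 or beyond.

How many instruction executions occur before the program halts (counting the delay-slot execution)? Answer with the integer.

[0] slt  r2, r4, r2  →  {r0:0, r1:4, r2:0, r3:7, r4:7, r5:9}
[1] slt  r5, r1, r4  →  {r0:0, r1:4, r2:0, r3:7, r4:7, r5:1}
[2] bne  r5, r1, L7  →  {r0:0, r1:4, r2:0, r3:7, r4:7, r5:1}  ⟨branch taken⟩
[3] sub  r1, r0, r4  →  {r0:0, r1:65529, r2:0, r3:7, r4:7, r5:1}

4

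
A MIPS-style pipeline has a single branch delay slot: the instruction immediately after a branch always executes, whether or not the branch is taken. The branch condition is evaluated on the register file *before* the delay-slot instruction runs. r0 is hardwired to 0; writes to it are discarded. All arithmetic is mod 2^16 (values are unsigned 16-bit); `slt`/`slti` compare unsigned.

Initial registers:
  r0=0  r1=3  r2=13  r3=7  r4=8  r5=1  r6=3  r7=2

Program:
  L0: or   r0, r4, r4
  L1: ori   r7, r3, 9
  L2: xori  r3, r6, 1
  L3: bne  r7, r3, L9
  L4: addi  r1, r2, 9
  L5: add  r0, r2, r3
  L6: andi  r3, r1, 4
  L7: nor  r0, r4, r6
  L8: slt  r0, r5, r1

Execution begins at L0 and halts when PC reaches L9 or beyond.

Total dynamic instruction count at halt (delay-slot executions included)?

PC=0  or   r0, r4, r4        | r0=0 r1=3 r2=13 r3=7 r4=8 r5=1 r6=3 r7=2
PC=1  ori   r7, r3, 9        | r0=0 r1=3 r2=13 r3=7 r4=8 r5=1 r6=3 r7=15
PC=2  xori  r3, r6, 1        | r0=0 r1=3 r2=13 r3=2 r4=8 r5=1 r6=3 r7=15
PC=3  bne  r7, r3, L9        | r0=0 r1=3 r2=13 r3=2 r4=8 r5=1 r6=3 r7=15  [TAKEN]
PC=4  addi  r1, r2, 9        | r0=0 r1=22 r2=13 r3=2 r4=8 r5=1 r6=3 r7=15

5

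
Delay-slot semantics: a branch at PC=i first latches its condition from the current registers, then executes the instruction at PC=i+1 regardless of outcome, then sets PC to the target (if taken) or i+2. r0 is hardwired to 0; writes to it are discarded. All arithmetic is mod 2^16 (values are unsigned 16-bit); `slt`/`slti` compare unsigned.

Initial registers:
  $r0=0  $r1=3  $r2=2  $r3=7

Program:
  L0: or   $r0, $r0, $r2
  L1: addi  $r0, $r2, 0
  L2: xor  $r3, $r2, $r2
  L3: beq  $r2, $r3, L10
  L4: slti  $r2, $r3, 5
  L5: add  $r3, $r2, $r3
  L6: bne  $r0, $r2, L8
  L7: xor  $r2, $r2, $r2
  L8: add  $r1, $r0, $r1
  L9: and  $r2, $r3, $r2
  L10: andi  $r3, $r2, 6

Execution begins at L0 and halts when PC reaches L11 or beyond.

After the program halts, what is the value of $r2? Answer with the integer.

0

#0 or   $r0, $r0, $r2 ; 0/3/2/7
#1 addi  $r0, $r2, 0 ; 0/3/2/7
#2 xor  $r3, $r2, $r2 ; 0/3/2/0
#3 beq  $r2, $r3, L10 ; 0/3/2/0 ; →fallthru
#4 slti  $r2, $r3, 5 ; 0/3/1/0
#5 add  $r3, $r2, $r3 ; 0/3/1/1
#6 bne  $r0, $r2, L8 ; 0/3/1/1 ; →target
#7 xor  $r2, $r2, $r2 ; 0/3/0/1
#8 add  $r1, $r0, $r1 ; 0/3/0/1
#9 and  $r2, $r3, $r2 ; 0/3/0/1
#10 andi  $r3, $r2, 6 ; 0/3/0/0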